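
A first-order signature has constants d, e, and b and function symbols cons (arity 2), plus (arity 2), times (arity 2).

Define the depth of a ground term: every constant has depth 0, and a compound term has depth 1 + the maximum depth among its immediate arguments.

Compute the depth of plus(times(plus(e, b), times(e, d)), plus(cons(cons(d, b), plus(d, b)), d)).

depth(plus(e, b)) = 1 + max(0, 0) = 1
depth(times(e, d)) = 1 + max(0, 0) = 1
depth(times(plus(e, b), times(e, d))) = 1 + max(1, 1) = 2
depth(cons(d, b)) = 1 + max(0, 0) = 1
depth(plus(d, b)) = 1 + max(0, 0) = 1
depth(cons(cons(d, b), plus(d, b))) = 1 + max(1, 1) = 2
depth(plus(cons(cons(d, b), plus(d, b)), d)) = 1 + max(2, 0) = 3
depth(plus(times(plus(e, b), times(e, d)), plus(cons(cons(d, b), plus(d, b)), d))) = 1 + max(2, 3) = 4

4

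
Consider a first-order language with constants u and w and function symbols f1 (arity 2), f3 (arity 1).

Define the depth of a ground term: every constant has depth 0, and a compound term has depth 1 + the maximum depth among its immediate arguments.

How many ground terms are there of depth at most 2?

74

Let N_k = |{terms of depth ≤ k}|. Then N_0 = 2 and N_k = 2 + N_{k-1}^2 + N_{k-1} for k ≥ 1 (one summand per function symbol, arity giving the exponent).
N_0 = 2
N_1 = 2 + 2^2 + 2 = 8
N_2 = 2 + 8^2 + 8 = 74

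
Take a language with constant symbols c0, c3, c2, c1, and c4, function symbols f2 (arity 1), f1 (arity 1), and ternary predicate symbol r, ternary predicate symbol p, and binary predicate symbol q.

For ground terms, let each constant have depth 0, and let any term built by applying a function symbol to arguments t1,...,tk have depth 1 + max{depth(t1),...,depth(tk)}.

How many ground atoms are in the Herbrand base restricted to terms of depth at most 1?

First count ground terms of depth ≤ 1.
If N_k denotes the number of depth-≤k ground terms, the 5 constants give N_0 = 5, and each function symbol of arity r contributes N_{k-1}^r new terms at level k: N_k = 5 + N_{k-1} + N_{k-1}.
N_0 = 5
N_1 = 5 + 5 + 5 = 15
So |H| = 15.
Each predicate of arity r yields |H|^r ground atoms (one per choice of an r-tuple from H):
  r: 15^3 = 3375;  p: 15^3 = 3375;  q: 15^2 = 225
Total ground atoms: 3375 + 3375 + 225 = 6975.

6975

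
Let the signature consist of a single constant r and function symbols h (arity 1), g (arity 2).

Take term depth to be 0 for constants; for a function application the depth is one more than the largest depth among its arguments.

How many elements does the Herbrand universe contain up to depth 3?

183

Let N_k count ground terms of depth at most k. Each non-constant term of depth ≤ k is some function symbol applied to depth-≤(k−1) arguments, giving N_k = 1 + N_{k-1} + N_{k-1}^2.
N_0 = 1
N_1 = 1 + 1 + 1^2 = 3
N_2 = 1 + 3 + 3^2 = 13
N_3 = 1 + 13 + 13^2 = 183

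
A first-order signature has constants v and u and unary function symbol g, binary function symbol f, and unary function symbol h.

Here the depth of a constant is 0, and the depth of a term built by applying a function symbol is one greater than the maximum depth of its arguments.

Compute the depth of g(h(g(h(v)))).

depth(h(v)) = 1 + depth(v) = 1 + 0 = 1
depth(g(h(v))) = 1 + depth(h(v)) = 1 + 1 = 2
depth(h(g(h(v)))) = 1 + depth(g(h(v))) = 1 + 2 = 3
depth(g(h(g(h(v))))) = 1 + depth(h(g(h(v)))) = 1 + 3 = 4

4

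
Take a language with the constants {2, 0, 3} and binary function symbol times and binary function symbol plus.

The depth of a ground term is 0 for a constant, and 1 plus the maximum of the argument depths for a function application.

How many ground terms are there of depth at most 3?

Count level by level. With function symbols times/2, plus/2, the terms of depth ≤ k are the 3 constants together with each function applied to depth-≤(k−1) tuples, so N_k = 3 + N_{k-1}^2 + N_{k-1}^2.
N_0 = 3
N_1 = 3 + 3^2 + 3^2 = 21
N_2 = 3 + 21^2 + 21^2 = 885
N_3 = 3 + 885^2 + 885^2 = 1566453

1566453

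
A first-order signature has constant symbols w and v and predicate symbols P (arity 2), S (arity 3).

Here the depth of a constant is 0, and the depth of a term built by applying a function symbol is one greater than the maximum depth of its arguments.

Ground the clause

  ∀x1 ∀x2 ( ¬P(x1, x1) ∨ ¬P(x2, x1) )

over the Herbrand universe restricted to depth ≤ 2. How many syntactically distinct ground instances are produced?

4

Ground terms of depth ≤ 2:
  With no function symbols every ground term is a constant, so there are exactly 2 ground terms at every depth bound.
  N_0 = 2
  N_1 = 2
  N_2 = 2
So there are 2 ground terms available for substitution.
The body mentions every one of the 2 quantified variables; since ground terms form a free algebra, no two substitutions collapse to the same formula.
Number of ground instances = 2^2 = 4.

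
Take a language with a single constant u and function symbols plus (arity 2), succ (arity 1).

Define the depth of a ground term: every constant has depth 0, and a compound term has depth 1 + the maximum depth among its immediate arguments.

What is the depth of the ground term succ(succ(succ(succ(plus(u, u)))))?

depth(plus(u, u)) = 1 + max(0, 0) = 1
depth(succ(plus(u, u))) = 1 + depth(plus(u, u)) = 1 + 1 = 2
depth(succ(succ(plus(u, u)))) = 1 + depth(succ(plus(u, u))) = 1 + 2 = 3
depth(succ(succ(succ(plus(u, u))))) = 1 + depth(succ(succ(plus(u, u)))) = 1 + 3 = 4
depth(succ(succ(succ(succ(plus(u, u)))))) = 1 + depth(succ(succ(succ(plus(u, u))))) = 1 + 4 = 5

5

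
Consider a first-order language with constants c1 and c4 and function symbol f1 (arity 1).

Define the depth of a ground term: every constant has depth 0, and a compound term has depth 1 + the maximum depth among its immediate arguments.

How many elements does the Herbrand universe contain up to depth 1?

Let N_k count ground terms of depth at most k. Each non-constant term of depth ≤ k is some function symbol applied to depth-≤(k−1) arguments, giving N_k = 2 + N_{k-1}.
N_0 = 2
N_1 = 2 + 2 = 4

4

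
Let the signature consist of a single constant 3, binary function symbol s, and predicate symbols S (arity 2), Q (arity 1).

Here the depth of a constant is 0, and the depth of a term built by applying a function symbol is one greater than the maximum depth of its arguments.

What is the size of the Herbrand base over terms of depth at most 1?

First count ground terms of depth ≤ 1.
Let N_k = |{terms of depth ≤ k}|. Then N_0 = 1 and N_k = 1 + N_{k-1}^2 for k ≥ 1 (one summand per function symbol, arity giving the exponent).
N_0 = 1
N_1 = 1 + 1^2 = 2
Explicitly: 3, s(3, 3).
So |H| = 2.
For each predicate symbol, the number of ground atoms is |H| raised to its arity; summing:
  S: 2^2 = 4;  Q: 2
Total ground atoms: 4 + 2 = 6.

6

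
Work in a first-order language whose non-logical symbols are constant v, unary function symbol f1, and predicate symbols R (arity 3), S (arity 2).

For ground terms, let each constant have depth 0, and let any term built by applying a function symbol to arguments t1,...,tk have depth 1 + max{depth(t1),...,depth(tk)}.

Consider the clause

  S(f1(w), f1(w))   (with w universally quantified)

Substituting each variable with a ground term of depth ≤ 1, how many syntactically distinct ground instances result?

Ground terms of depth ≤ 1:
  Let N_k = |{terms of depth ≤ k}|. Then N_0 = 1 and N_k = 1 + N_{k-1} for k ≥ 1 (one summand per function symbol, arity giving the exponent).
  N_0 = 1
  N_1 = 1 + 1 = 2
  Explicitly: v, f1(v).
So there are 2 ground terms available for substitution.
The variable w ranges independently over the available ground terms, and distinct assignments produce distinct instances.
Number of ground instances = 2.

2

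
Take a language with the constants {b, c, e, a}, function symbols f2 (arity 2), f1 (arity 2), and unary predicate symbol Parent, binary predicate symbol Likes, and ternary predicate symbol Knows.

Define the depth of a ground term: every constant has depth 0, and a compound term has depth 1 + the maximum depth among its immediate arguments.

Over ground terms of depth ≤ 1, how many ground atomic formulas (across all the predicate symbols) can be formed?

First count ground terms of depth ≤ 1.
Write N_k for the number of ground terms of depth ≤ k. A term of depth ≤ k is either a constant or a function symbol applied to arguments of depth ≤ k−1, so N_k = 4 + N_{k-1}^2 + N_{k-1}^2.
N_0 = 4
N_1 = 4 + 4^2 + 4^2 = 36
So |H| = 36.
Each predicate of arity r yields |H|^r ground atoms (one per choice of an r-tuple from H):
  Parent: 36;  Likes: 36^2 = 1296;  Knows: 36^3 = 46656
Total ground atoms: 36 + 1296 + 46656 = 47988.

47988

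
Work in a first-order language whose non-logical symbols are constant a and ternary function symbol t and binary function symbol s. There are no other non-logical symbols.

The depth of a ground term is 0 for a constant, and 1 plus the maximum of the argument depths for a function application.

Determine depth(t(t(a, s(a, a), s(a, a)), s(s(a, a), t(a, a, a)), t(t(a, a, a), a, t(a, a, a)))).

3

depth(s(a, a)) = 1 + max(0, 0) = 1
depth(t(a, s(a, a), s(a, a))) = 1 + max(0, 1, 1) = 2
depth(t(a, a, a)) = 1 + max(0, 0, 0) = 1
depth(s(s(a, a), t(a, a, a))) = 1 + max(1, 1) = 2
depth(t(t(a, a, a), a, t(a, a, a))) = 1 + max(1, 0, 1) = 2
depth(t(t(a, s(a, a), s(a, a)), s(s(a, a), t(a, a, a)), t(t(a, a, a), a, t(a, a, a)))) = 1 + max(2, 2, 2) = 3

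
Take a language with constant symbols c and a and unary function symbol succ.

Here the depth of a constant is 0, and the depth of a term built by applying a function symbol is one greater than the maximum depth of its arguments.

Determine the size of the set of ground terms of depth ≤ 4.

10

Count level by level. With function symbols succ/1, the terms of depth ≤ k are the 2 constants together with each function applied to depth-≤(k−1) tuples, so N_k = 2 + N_{k-1}.
N_0 = 2
N_1 = 2 + 2 = 4
N_2 = 2 + 4 = 6
N_3 = 2 + 6 = 8
N_4 = 2 + 8 = 10
Explicitly: c, a, succ(c), succ(a), succ(succ(c)), succ(succ(a)), succ(succ(succ(c))), succ(succ(succ(a))), succ(succ(succ(succ(c)))), succ(succ(succ(succ(a)))).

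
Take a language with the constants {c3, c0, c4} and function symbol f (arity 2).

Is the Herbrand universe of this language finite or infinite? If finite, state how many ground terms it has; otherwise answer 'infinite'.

The signature has at least one function symbol (f, arity 2) and at least one constant (c3).
Iterating f gives infinitely many distinct ground terms: c3, f(c3, c3), f(f(c3, c3), f(c3, c3)), ...
So the Herbrand universe is infinite.

infinite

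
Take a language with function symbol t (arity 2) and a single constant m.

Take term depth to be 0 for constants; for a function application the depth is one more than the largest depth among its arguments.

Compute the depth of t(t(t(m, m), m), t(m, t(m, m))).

depth(t(m, m)) = 1 + max(0, 0) = 1
depth(t(t(m, m), m)) = 1 + max(1, 0) = 2
depth(t(m, t(m, m))) = 1 + max(0, 1) = 2
depth(t(t(t(m, m), m), t(m, t(m, m)))) = 1 + max(2, 2) = 3

3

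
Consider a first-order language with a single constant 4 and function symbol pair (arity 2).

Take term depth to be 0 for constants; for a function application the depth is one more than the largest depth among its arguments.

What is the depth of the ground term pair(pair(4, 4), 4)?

2

depth(pair(4, 4)) = 1 + max(0, 0) = 1
depth(pair(pair(4, 4), 4)) = 1 + max(1, 0) = 2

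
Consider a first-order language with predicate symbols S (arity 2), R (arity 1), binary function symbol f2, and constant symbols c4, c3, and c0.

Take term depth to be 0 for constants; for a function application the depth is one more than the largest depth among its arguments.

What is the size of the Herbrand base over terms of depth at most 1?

156

First count ground terms of depth ≤ 1.
If N_k denotes the number of depth-≤k ground terms, the 3 constants give N_0 = 3, and each function symbol of arity r contributes N_{k-1}^r new terms at level k: N_k = 3 + N_{k-1}^2.
N_0 = 3
N_1 = 3 + 3^2 = 12
So |H| = 12.
Ground atoms are formed by filling each argument slot of a predicate with a term from H, so an r-ary predicate gives |H|^r atoms:
  S: 12^2 = 144;  R: 12
Total ground atoms: 144 + 12 = 156.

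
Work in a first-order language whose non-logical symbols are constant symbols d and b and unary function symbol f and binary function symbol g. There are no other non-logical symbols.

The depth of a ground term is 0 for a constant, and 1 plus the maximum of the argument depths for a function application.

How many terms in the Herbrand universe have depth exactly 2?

Write N_k for the number of ground terms of depth ≤ k. A term of depth ≤ k is either a constant or a function symbol applied to arguments of depth ≤ k−1, so N_k = 2 + N_{k-1} + N_{k-1}^2.
N_0 = 2
N_1 = 2 + 2 + 2^2 = 8
N_2 = 2 + 8 + 8^2 = 74
Terms of depth exactly 2: N_2 − N_1 = 74 − 8 = 66.

66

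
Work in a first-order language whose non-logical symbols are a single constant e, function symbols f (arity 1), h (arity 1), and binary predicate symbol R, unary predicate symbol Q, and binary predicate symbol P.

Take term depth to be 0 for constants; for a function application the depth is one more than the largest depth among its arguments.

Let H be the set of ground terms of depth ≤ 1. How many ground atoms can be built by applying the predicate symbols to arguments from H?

21

First count ground terms of depth ≤ 1.
Let N_k = |{terms of depth ≤ k}|. Then N_0 = 1 and N_k = 1 + N_{k-1} + N_{k-1} for k ≥ 1 (one summand per function symbol, arity giving the exponent).
N_0 = 1
N_1 = 1 + 1 + 1 = 3
Explicitly: e, f(e), h(e).
So |H| = 3.
Each predicate of arity r yields |H|^r ground atoms (one per choice of an r-tuple from H):
  R: 3^2 = 9;  Q: 3;  P: 3^2 = 9
Total ground atoms: 9 + 3 + 9 = 21.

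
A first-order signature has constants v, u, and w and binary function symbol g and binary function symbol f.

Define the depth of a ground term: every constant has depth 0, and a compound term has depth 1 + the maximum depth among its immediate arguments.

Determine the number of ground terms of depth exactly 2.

864

Count level by level. With function symbols g/2, f/2, the terms of depth ≤ k are the 3 constants together with each function applied to depth-≤(k−1) tuples, so N_k = 3 + N_{k-1}^2 + N_{k-1}^2.
N_0 = 3
N_1 = 3 + 3^2 + 3^2 = 21
N_2 = 3 + 21^2 + 21^2 = 885
Terms of depth exactly 2: N_2 − N_1 = 885 − 21 = 864.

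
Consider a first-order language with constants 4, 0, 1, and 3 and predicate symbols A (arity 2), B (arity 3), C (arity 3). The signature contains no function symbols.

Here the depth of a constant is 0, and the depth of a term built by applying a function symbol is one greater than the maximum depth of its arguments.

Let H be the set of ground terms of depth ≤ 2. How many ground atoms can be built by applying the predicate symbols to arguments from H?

144

First count ground terms of depth ≤ 2.
With no function symbols every ground term is a constant, so there are exactly 4 ground terms at every depth bound.
N_0 = 4
N_1 = 4
N_2 = 4
Explicitly: 4, 0, 1, 3.
So |H| = 4.
Each predicate of arity r yields |H|^r ground atoms (one per choice of an r-tuple from H):
  A: 4^2 = 16;  B: 4^3 = 64;  C: 4^3 = 64
Total ground atoms: 16 + 64 + 64 = 144.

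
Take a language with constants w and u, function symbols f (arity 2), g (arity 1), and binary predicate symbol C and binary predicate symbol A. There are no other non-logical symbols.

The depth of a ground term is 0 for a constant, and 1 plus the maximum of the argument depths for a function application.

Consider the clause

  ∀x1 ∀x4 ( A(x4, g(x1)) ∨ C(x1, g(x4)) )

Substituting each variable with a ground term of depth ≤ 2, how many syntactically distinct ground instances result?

5476

Ground terms of depth ≤ 2:
  Let N_k = |{terms of depth ≤ k}|. Then N_0 = 2 and N_k = 2 + N_{k-1}^2 + N_{k-1} for k ≥ 1 (one summand per function symbol, arity giving the exponent).
  N_0 = 2
  N_1 = 2 + 2^2 + 2 = 8
  N_2 = 2 + 8^2 + 8 = 74
So there are 74 ground terms available for substitution.
The body mentions every one of the 2 quantified variables; since ground terms form a free algebra, no two substitutions collapse to the same formula.
Number of ground instances = 74^2 = 5476.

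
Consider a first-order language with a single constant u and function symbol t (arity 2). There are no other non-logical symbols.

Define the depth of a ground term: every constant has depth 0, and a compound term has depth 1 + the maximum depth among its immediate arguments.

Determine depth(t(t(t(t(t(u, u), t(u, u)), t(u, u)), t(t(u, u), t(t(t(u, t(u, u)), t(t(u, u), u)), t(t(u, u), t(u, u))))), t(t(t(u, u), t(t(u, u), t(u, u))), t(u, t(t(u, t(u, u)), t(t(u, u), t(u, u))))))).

7

depth(t(u, u)) = 1 + max(0, 0) = 1
depth(t(t(u, u), t(u, u))) = 1 + max(1, 1) = 2
depth(t(t(t(u, u), t(u, u)), t(u, u))) = 1 + max(2, 1) = 3
depth(t(u, t(u, u))) = 1 + max(0, 1) = 2
depth(t(t(u, u), u)) = 1 + max(1, 0) = 2
depth(t(t(u, t(u, u)), t(t(u, u), u))) = 1 + max(2, 2) = 3
depth(t(t(t(u, t(u, u)), t(t(u, u), u)), t(t(u, u), t(u, u)))) = 1 + max(3, 2) = 4
depth(t(t(u, u), t(t(t(u, t(u, u)), t(t(u, u), u)), t(t(u, u), t(u, u))))) = 1 + max(1, 4) = 5
depth(t(t(t(t(u, u), t(u, u)), t(u, u)), t(t(u, u), t(t(t(u, t(u, u)), t(t(u, u), u)), t(t(u, u), t(u, u)))))) = 1 + max(3, 5) = 6
depth(t(t(u, u), t(t(u, u), t(u, u)))) = 1 + max(1, 2) = 3
depth(t(t(u, t(u, u)), t(t(u, u), t(u, u)))) = 1 + max(2, 2) = 3
depth(t(u, t(t(u, t(u, u)), t(t(u, u), t(u, u))))) = 1 + max(0, 3) = 4
depth(t(t(t(u, u), t(t(u, u), t(u, u))), t(u, t(t(u, t(u, u)), t(t(u, u), t(u, u)))))) = 1 + max(3, 4) = 5
depth(t(t(t(t(t(u, u), t(u, u)), t(u, u)), t(t(u, u), t(t(t(u, t(u, u)), t(t(u, u), u)), t(t(u, u), t(u, u))))), t(t(t(u, u), t(t(u, u), t(u, u))), t(u, t(t(u, t(u, u)), t(t(u, u), t(u, u))))))) = 1 + max(6, 5) = 7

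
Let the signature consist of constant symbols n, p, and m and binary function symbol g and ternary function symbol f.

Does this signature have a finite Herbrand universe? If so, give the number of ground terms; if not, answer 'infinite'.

The signature has at least one function symbol (g, arity 2) and at least one constant (n).
Iterating g gives infinitely many distinct ground terms: n, g(n, n), g(g(n, n), g(n, n)), ...
So the Herbrand universe is infinite.

infinite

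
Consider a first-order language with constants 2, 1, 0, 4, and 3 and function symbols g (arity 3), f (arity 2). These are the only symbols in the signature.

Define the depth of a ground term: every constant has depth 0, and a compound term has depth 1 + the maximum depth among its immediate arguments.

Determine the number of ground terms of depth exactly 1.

Count level by level. With function symbols g/3, f/2, the terms of depth ≤ k are the 5 constants together with each function applied to depth-≤(k−1) tuples, so N_k = 5 + N_{k-1}^3 + N_{k-1}^2.
N_0 = 5
N_1 = 5 + 5^3 + 5^2 = 155
Terms of depth exactly 1: N_1 − N_0 = 155 − 5 = 150.

150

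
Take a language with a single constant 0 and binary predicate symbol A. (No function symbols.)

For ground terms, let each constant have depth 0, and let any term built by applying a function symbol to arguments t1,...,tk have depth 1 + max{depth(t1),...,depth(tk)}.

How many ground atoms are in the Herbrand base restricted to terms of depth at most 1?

First count ground terms of depth ≤ 1.
With no function symbols every ground term is a constant, so there is exactly 1 ground term at every depth bound.
N_0 = 1
N_1 = 1
Explicitly: 0.
So |H| = 1.
Ground atoms are formed by filling each argument slot of a predicate with a term from H, so an r-ary predicate gives |H|^r atoms:
  A: 1^2 = 1
Total ground atoms: 1.

1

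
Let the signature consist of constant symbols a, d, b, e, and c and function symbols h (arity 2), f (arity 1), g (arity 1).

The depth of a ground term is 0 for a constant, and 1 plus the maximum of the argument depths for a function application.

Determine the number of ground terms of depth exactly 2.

Let N_k = |{terms of depth ≤ k}|. Then N_0 = 5 and N_k = 5 + N_{k-1}^2 + N_{k-1} + N_{k-1} for k ≥ 1 (one summand per function symbol, arity giving the exponent).
N_0 = 5
N_1 = 5 + 5^2 + 5 + 5 = 40
N_2 = 5 + 40^2 + 40 + 40 = 1685
Terms of depth exactly 2: N_2 − N_1 = 1685 − 40 = 1645.

1645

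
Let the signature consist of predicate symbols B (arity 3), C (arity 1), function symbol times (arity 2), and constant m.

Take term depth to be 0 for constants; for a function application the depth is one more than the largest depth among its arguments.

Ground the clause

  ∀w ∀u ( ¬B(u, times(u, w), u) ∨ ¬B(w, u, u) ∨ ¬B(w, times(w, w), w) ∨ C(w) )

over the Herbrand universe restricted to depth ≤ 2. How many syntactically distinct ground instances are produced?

Ground terms of depth ≤ 2:
  Write N_k for the number of ground terms of depth ≤ k. A term of depth ≤ k is either a constant or a function symbol applied to arguments of depth ≤ k−1, so N_k = 1 + N_{k-1}^2.
  N_0 = 1
  N_1 = 1 + 1^2 = 2
  N_2 = 1 + 2^2 = 5
So there are 5 ground terms available for substitution.
There are 2 variables to instantiate (w, u), each occurring in at least one literal, so different choices give different ground instances.
Number of ground instances = 5^2 = 25.

25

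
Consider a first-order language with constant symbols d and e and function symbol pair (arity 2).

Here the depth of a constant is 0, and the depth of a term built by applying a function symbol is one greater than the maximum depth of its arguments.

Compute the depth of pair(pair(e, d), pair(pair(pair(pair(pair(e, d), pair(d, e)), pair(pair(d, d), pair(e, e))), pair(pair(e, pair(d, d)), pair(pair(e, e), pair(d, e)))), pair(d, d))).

depth(pair(e, d)) = 1 + max(0, 0) = 1
depth(pair(d, e)) = 1 + max(0, 0) = 1
depth(pair(pair(e, d), pair(d, e))) = 1 + max(1, 1) = 2
depth(pair(d, d)) = 1 + max(0, 0) = 1
depth(pair(e, e)) = 1 + max(0, 0) = 1
depth(pair(pair(d, d), pair(e, e))) = 1 + max(1, 1) = 2
depth(pair(pair(pair(e, d), pair(d, e)), pair(pair(d, d), pair(e, e)))) = 1 + max(2, 2) = 3
depth(pair(e, pair(d, d))) = 1 + max(0, 1) = 2
depth(pair(pair(e, e), pair(d, e))) = 1 + max(1, 1) = 2
depth(pair(pair(e, pair(d, d)), pair(pair(e, e), pair(d, e)))) = 1 + max(2, 2) = 3
depth(pair(pair(pair(pair(e, d), pair(d, e)), pair(pair(d, d), pair(e, e))), pair(pair(e, pair(d, d)), pair(pair(e, e), pair(d, e))))) = 1 + max(3, 3) = 4
depth(pair(pair(pair(pair(pair(e, d), pair(d, e)), pair(pair(d, d), pair(e, e))), pair(pair(e, pair(d, d)), pair(pair(e, e), pair(d, e)))), pair(d, d))) = 1 + max(4, 1) = 5
depth(pair(pair(e, d), pair(pair(pair(pair(pair(e, d), pair(d, e)), pair(pair(d, d), pair(e, e))), pair(pair(e, pair(d, d)), pair(pair(e, e), pair(d, e)))), pair(d, d)))) = 1 + max(1, 5) = 6

6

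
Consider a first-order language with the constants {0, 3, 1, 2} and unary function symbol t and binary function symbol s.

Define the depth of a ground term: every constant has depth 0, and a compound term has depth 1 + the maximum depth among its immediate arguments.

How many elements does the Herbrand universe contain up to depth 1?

If N_k denotes the number of depth-≤k ground terms, the 4 constants give N_0 = 4, and each function symbol of arity r contributes N_{k-1}^r new terms at level k: N_k = 4 + N_{k-1} + N_{k-1}^2.
N_0 = 4
N_1 = 4 + 4 + 4^2 = 24

24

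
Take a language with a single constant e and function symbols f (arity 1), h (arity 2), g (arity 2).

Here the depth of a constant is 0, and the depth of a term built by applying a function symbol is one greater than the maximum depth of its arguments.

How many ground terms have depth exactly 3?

2739

Let N_k = |{terms of depth ≤ k}|. Then N_0 = 1 and N_k = 1 + N_{k-1} + N_{k-1}^2 + N_{k-1}^2 for k ≥ 1 (one summand per function symbol, arity giving the exponent).
N_0 = 1
N_1 = 1 + 1 + 1^2 + 1^2 = 4
N_2 = 1 + 4 + 4^2 + 4^2 = 37
N_3 = 1 + 37 + 37^2 + 37^2 = 2776
Terms of depth exactly 3: N_3 − N_2 = 2776 − 37 = 2739.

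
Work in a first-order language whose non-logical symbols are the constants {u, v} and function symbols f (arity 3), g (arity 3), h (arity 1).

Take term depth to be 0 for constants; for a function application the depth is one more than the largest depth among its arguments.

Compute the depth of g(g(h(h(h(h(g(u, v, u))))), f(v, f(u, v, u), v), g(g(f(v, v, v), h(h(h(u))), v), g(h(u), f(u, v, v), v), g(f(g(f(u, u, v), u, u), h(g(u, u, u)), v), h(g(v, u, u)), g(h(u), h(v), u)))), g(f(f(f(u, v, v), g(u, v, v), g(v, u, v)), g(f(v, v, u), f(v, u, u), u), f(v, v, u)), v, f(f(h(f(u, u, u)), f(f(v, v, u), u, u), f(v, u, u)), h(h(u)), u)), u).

depth(g(u, v, u)) = 1 + max(0, 0, 0) = 1
depth(h(g(u, v, u))) = 1 + depth(g(u, v, u)) = 1 + 1 = 2
depth(h(h(g(u, v, u)))) = 1 + depth(h(g(u, v, u))) = 1 + 2 = 3
depth(h(h(h(g(u, v, u))))) = 1 + depth(h(h(g(u, v, u)))) = 1 + 3 = 4
depth(h(h(h(h(g(u, v, u)))))) = 1 + depth(h(h(h(g(u, v, u))))) = 1 + 4 = 5
depth(f(u, v, u)) = 1 + max(0, 0, 0) = 1
depth(f(v, f(u, v, u), v)) = 1 + max(0, 1, 0) = 2
depth(f(v, v, v)) = 1 + max(0, 0, 0) = 1
depth(h(u)) = 1 + depth(u) = 1 + 0 = 1
depth(h(h(u))) = 1 + depth(h(u)) = 1 + 1 = 2
depth(h(h(h(u)))) = 1 + depth(h(h(u))) = 1 + 2 = 3
depth(g(f(v, v, v), h(h(h(u))), v)) = 1 + max(1, 3, 0) = 4
depth(f(u, v, v)) = 1 + max(0, 0, 0) = 1
depth(g(h(u), f(u, v, v), v)) = 1 + max(1, 1, 0) = 2
depth(f(u, u, v)) = 1 + max(0, 0, 0) = 1
depth(g(f(u, u, v), u, u)) = 1 + max(1, 0, 0) = 2
depth(g(u, u, u)) = 1 + max(0, 0, 0) = 1
depth(h(g(u, u, u))) = 1 + depth(g(u, u, u)) = 1 + 1 = 2
depth(f(g(f(u, u, v), u, u), h(g(u, u, u)), v)) = 1 + max(2, 2, 0) = 3
depth(g(v, u, u)) = 1 + max(0, 0, 0) = 1
depth(h(g(v, u, u))) = 1 + depth(g(v, u, u)) = 1 + 1 = 2
depth(h(v)) = 1 + depth(v) = 1 + 0 = 1
depth(g(h(u), h(v), u)) = 1 + max(1, 1, 0) = 2
depth(g(f(g(f(u, u, v), u, u), h(g(u, u, u)), v), h(g(v, u, u)), g(h(u), h(v), u))) = 1 + max(3, 2, 2) = 4
depth(g(g(f(v, v, v), h(h(h(u))), v), g(h(u), f(u, v, v), v), g(f(g(f(u, u, v), u, u), h(g(u, u, u)), v), h(g(v, u, u)), g(h(u), h(v), u)))) = 1 + max(4, 2, 4) = 5
depth(g(h(h(h(h(g(u, v, u))))), f(v, f(u, v, u), v), g(g(f(v, v, v), h(h(h(u))), v), g(h(u), f(u, v, v), v), g(f(g(f(u, u, v), u, u), h(g(u, u, u)), v), h(g(v, u, u)), g(h(u), h(v), u))))) = 1 + max(5, 2, 5) = 6
depth(g(u, v, v)) = 1 + max(0, 0, 0) = 1
depth(g(v, u, v)) = 1 + max(0, 0, 0) = 1
depth(f(f(u, v, v), g(u, v, v), g(v, u, v))) = 1 + max(1, 1, 1) = 2
depth(f(v, v, u)) = 1 + max(0, 0, 0) = 1
depth(f(v, u, u)) = 1 + max(0, 0, 0) = 1
depth(g(f(v, v, u), f(v, u, u), u)) = 1 + max(1, 1, 0) = 2
depth(f(f(f(u, v, v), g(u, v, v), g(v, u, v)), g(f(v, v, u), f(v, u, u), u), f(v, v, u))) = 1 + max(2, 2, 1) = 3
depth(f(u, u, u)) = 1 + max(0, 0, 0) = 1
depth(h(f(u, u, u))) = 1 + depth(f(u, u, u)) = 1 + 1 = 2
depth(f(f(v, v, u), u, u)) = 1 + max(1, 0, 0) = 2
depth(f(h(f(u, u, u)), f(f(v, v, u), u, u), f(v, u, u))) = 1 + max(2, 2, 1) = 3
depth(f(f(h(f(u, u, u)), f(f(v, v, u), u, u), f(v, u, u)), h(h(u)), u)) = 1 + max(3, 2, 0) = 4
depth(g(f(f(f(u, v, v), g(u, v, v), g(v, u, v)), g(f(v, v, u), f(v, u, u), u), f(v, v, u)), v, f(f(h(f(u, u, u)), f(f(v, v, u), u, u), f(v, u, u)), h(h(u)), u))) = 1 + max(3, 0, 4) = 5
depth(g(g(h(h(h(h(g(u, v, u))))), f(v, f(u, v, u), v), g(g(f(v, v, v), h(h(h(u))), v), g(h(u), f(u, v, v), v), g(f(g(f(u, u, v), u, u), h(g(u, u, u)), v), h(g(v, u, u)), g(h(u), h(v), u)))), g(f(f(f(u, v, v), g(u, v, v), g(v, u, v)), g(f(v, v, u), f(v, u, u), u), f(v, v, u)), v, f(f(h(f(u, u, u)), f(f(v, v, u), u, u), f(v, u, u)), h(h(u)), u)), u)) = 1 + max(6, 5, 0) = 7

7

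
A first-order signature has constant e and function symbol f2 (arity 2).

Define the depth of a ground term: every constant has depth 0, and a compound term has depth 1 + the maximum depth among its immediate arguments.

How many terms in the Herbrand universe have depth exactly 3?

21

Let N_k count ground terms of depth at most k. Each non-constant term of depth ≤ k is some function symbol applied to depth-≤(k−1) arguments, giving N_k = 1 + N_{k-1}^2.
N_0 = 1
N_1 = 1 + 1^2 = 2
N_2 = 1 + 2^2 = 5
N_3 = 1 + 5^2 = 26
Terms of depth exactly 3: N_3 − N_2 = 26 − 5 = 21.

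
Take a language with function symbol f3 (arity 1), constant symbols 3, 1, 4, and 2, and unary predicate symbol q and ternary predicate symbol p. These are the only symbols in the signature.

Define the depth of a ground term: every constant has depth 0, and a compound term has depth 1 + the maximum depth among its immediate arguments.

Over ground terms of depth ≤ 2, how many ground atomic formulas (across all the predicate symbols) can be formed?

1740

First count ground terms of depth ≤ 2.
Let N_k count ground terms of depth at most k. Each non-constant term of depth ≤ k is some function symbol applied to depth-≤(k−1) arguments, giving N_k = 4 + N_{k-1}.
N_0 = 4
N_1 = 4 + 4 = 8
N_2 = 4 + 8 = 12
Explicitly: 3, 1, 4, 2, f3(3), f3(1), f3(4), f3(2), f3(f3(3)), f3(f3(1)), f3(f3(4)), f3(f3(2)).
So |H| = 12.
A ground atom is a predicate applied to a tuple of terms from H, so the count is the sum over predicates of |H|^arity:
  q: 12;  p: 12^3 = 1728
Total ground atoms: 12 + 1728 = 1740.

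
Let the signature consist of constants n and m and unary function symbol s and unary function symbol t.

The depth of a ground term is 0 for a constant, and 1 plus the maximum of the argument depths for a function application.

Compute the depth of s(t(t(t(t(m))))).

5

depth(t(m)) = 1 + depth(m) = 1 + 0 = 1
depth(t(t(m))) = 1 + depth(t(m)) = 1 + 1 = 2
depth(t(t(t(m)))) = 1 + depth(t(t(m))) = 1 + 2 = 3
depth(t(t(t(t(m))))) = 1 + depth(t(t(t(m)))) = 1 + 3 = 4
depth(s(t(t(t(t(m)))))) = 1 + depth(t(t(t(t(m))))) = 1 + 4 = 5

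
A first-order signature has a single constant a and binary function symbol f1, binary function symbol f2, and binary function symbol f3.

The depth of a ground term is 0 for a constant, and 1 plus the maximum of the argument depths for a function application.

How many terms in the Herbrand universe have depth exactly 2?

45

Let N_k count ground terms of depth at most k. Each non-constant term of depth ≤ k is some function symbol applied to depth-≤(k−1) arguments, giving N_k = 1 + N_{k-1}^2 + N_{k-1}^2 + N_{k-1}^2.
N_0 = 1
N_1 = 1 + 1^2 + 1^2 + 1^2 = 4
N_2 = 1 + 4^2 + 4^2 + 4^2 = 49
Terms of depth exactly 2: N_2 − N_1 = 49 − 4 = 45.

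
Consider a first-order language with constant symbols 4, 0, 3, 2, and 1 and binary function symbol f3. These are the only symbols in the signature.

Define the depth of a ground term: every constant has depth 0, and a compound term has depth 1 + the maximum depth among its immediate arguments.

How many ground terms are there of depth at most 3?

Let N_k count ground terms of depth at most k. Each non-constant term of depth ≤ k is some function symbol applied to depth-≤(k−1) arguments, giving N_k = 5 + N_{k-1}^2.
N_0 = 5
N_1 = 5 + 5^2 = 30
N_2 = 5 + 30^2 = 905
N_3 = 5 + 905^2 = 819030

819030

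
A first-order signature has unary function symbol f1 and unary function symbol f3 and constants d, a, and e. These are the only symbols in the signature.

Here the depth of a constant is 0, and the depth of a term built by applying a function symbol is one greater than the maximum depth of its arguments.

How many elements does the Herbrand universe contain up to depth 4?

93

Write N_k for the number of ground terms of depth ≤ k. A term of depth ≤ k is either a constant or a function symbol applied to arguments of depth ≤ k−1, so N_k = 3 + N_{k-1} + N_{k-1}.
N_0 = 3
N_1 = 3 + 3 + 3 = 9
N_2 = 3 + 9 + 9 = 21
N_3 = 3 + 21 + 21 = 45
N_4 = 3 + 45 + 45 = 93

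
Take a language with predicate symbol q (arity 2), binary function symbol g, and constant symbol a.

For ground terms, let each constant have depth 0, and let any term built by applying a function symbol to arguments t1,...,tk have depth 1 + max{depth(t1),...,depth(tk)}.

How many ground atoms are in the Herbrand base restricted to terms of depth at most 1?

4

First count ground terms of depth ≤ 1.
Let N_k count ground terms of depth at most k. Each non-constant term of depth ≤ k is some function symbol applied to depth-≤(k−1) arguments, giving N_k = 1 + N_{k-1}^2.
N_0 = 1
N_1 = 1 + 1^2 = 2
Explicitly: a, g(a, a).
So |H| = 2.
Ground atoms are formed by filling each argument slot of a predicate with a term from H, so an r-ary predicate gives |H|^r atoms:
  q: 2^2 = 4
Total ground atoms: 4.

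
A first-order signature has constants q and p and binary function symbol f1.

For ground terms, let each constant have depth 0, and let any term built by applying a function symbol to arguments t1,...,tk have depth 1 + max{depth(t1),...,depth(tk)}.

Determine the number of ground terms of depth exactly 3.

1408

Let N_k = |{terms of depth ≤ k}|. Then N_0 = 2 and N_k = 2 + N_{k-1}^2 for k ≥ 1 (one summand per function symbol, arity giving the exponent).
N_0 = 2
N_1 = 2 + 2^2 = 6
N_2 = 2 + 6^2 = 38
N_3 = 2 + 38^2 = 1446
Terms of depth exactly 3: N_3 − N_2 = 1446 − 38 = 1408.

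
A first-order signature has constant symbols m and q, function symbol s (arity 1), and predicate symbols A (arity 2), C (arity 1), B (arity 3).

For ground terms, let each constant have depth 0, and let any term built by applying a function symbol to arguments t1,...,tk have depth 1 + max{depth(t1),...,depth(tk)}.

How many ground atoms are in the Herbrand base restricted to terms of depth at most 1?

84

First count ground terms of depth ≤ 1.
Write N_k for the number of ground terms of depth ≤ k. A term of depth ≤ k is either a constant or a function symbol applied to arguments of depth ≤ k−1, so N_k = 2 + N_{k-1}.
N_0 = 2
N_1 = 2 + 2 = 4
Explicitly: m, q, s(m), s(q).
So |H| = 4.
For each predicate symbol, the number of ground atoms is |H| raised to its arity; summing:
  A: 4^2 = 16;  C: 4;  B: 4^3 = 64
Total ground atoms: 16 + 4 + 64 = 84.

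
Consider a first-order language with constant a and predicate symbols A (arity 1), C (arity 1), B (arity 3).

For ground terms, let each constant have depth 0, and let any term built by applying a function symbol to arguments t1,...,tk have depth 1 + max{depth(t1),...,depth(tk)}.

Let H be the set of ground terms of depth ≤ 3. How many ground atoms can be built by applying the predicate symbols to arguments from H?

First count ground terms of depth ≤ 3.
With no function symbols every ground term is a constant, so there is exactly 1 ground term at every depth bound.
N_0 = 1
N_1 = 1
N_2 = 1
N_3 = 1
Explicitly: a.
So |H| = 1.
Ground atoms are formed by filling each argument slot of a predicate with a term from H, so an r-ary predicate gives |H|^r atoms:
  A: 1;  C: 1;  B: 1^3 = 1
Total ground atoms: 1 + 1 + 1 = 3.

3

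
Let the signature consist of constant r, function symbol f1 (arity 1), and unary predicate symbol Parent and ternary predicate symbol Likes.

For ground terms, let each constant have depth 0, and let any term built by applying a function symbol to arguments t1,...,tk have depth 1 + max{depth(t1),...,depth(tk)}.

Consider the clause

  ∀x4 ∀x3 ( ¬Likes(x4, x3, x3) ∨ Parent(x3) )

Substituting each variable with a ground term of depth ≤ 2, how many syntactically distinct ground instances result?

9

Ground terms of depth ≤ 2:
  Let N_k = |{terms of depth ≤ k}|. Then N_0 = 1 and N_k = 1 + N_{k-1} for k ≥ 1 (one summand per function symbol, arity giving the exponent).
  N_0 = 1
  N_1 = 1 + 1 = 2
  N_2 = 1 + 2 = 3
  Explicitly: r, f1(r), f1(f1(r)).
So there are 3 ground terms available for substitution.
There are 2 variables to instantiate (x4, x3), each occurring in at least one literal, so different choices give different ground instances.
Number of ground instances = 3^2 = 9.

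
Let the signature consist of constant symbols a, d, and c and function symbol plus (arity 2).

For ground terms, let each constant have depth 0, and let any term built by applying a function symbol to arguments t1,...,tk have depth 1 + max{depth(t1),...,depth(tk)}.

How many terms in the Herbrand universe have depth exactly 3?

21465

If N_k denotes the number of depth-≤k ground terms, the 3 constants give N_0 = 3, and each function symbol of arity r contributes N_{k-1}^r new terms at level k: N_k = 3 + N_{k-1}^2.
N_0 = 3
N_1 = 3 + 3^2 = 12
N_2 = 3 + 12^2 = 147
N_3 = 3 + 147^2 = 21612
Terms of depth exactly 3: N_3 − N_2 = 21612 − 147 = 21465.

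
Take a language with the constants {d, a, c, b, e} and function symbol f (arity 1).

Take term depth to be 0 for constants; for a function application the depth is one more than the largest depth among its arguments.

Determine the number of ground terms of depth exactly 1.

5

If N_k denotes the number of depth-≤k ground terms, the 5 constants give N_0 = 5, and each function symbol of arity r contributes N_{k-1}^r new terms at level k: N_k = 5 + N_{k-1}.
N_0 = 5
N_1 = 5 + 5 = 10
Terms of depth exactly 1: N_1 − N_0 = 10 − 5 = 5.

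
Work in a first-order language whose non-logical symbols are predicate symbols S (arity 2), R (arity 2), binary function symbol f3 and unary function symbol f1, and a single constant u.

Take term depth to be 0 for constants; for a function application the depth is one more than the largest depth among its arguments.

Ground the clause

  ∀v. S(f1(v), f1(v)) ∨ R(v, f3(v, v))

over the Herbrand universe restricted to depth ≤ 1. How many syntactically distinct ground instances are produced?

Ground terms of depth ≤ 1:
  If N_k denotes the number of depth-≤k ground terms, the 1 constant gives N_0 = 1, and each function symbol of arity r contributes N_{k-1}^r new terms at level k: N_k = 1 + N_{k-1}^2 + N_{k-1}.
  N_0 = 1
  N_1 = 1 + 1^2 + 1 = 3
  Explicitly: u, f3(u, u), f1(u).
So there are 3 ground terms available for substitution.
There is 1 variable to instantiate (v),  occurring in at least one literal, so different choices give different ground instances.
Number of ground instances = 3.

3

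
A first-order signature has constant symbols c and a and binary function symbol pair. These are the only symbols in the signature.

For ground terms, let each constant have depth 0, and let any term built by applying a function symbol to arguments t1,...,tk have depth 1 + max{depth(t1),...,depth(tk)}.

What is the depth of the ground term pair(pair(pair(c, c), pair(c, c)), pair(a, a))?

3

depth(pair(c, c)) = 1 + max(0, 0) = 1
depth(pair(pair(c, c), pair(c, c))) = 1 + max(1, 1) = 2
depth(pair(a, a)) = 1 + max(0, 0) = 1
depth(pair(pair(pair(c, c), pair(c, c)), pair(a, a))) = 1 + max(2, 1) = 3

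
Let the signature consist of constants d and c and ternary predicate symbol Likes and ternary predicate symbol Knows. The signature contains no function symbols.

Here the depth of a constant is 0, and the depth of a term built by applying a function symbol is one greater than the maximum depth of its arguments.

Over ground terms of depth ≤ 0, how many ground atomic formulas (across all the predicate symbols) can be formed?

16

First count ground terms of depth ≤ 0.
With no function symbols every ground term is a constant, so there are exactly 2 ground terms at every depth bound.
N_0 = 2
Explicitly: d, c.
So |H| = 2.
A ground atom is a predicate applied to a tuple of terms from H, so the count is the sum over predicates of |H|^arity:
  Likes: 2^3 = 8;  Knows: 2^3 = 8
Total ground atoms: 8 + 8 = 16.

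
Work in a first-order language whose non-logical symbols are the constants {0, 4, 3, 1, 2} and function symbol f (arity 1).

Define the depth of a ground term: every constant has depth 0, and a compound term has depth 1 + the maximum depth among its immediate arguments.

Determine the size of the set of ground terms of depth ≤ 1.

Let N_k count ground terms of depth at most k. Each non-constant term of depth ≤ k is some function symbol applied to depth-≤(k−1) arguments, giving N_k = 5 + N_{k-1}.
N_0 = 5
N_1 = 5 + 5 = 10
Explicitly: 0, 4, 3, 1, 2, f(0), f(4), f(3), f(1), f(2).

10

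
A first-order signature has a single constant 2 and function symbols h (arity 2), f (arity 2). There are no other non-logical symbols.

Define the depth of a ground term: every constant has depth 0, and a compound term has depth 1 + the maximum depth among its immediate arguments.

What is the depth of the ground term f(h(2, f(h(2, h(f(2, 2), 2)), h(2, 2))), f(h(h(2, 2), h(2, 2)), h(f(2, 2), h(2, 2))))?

depth(f(2, 2)) = 1 + max(0, 0) = 1
depth(h(f(2, 2), 2)) = 1 + max(1, 0) = 2
depth(h(2, h(f(2, 2), 2))) = 1 + max(0, 2) = 3
depth(h(2, 2)) = 1 + max(0, 0) = 1
depth(f(h(2, h(f(2, 2), 2)), h(2, 2))) = 1 + max(3, 1) = 4
depth(h(2, f(h(2, h(f(2, 2), 2)), h(2, 2)))) = 1 + max(0, 4) = 5
depth(h(h(2, 2), h(2, 2))) = 1 + max(1, 1) = 2
depth(h(f(2, 2), h(2, 2))) = 1 + max(1, 1) = 2
depth(f(h(h(2, 2), h(2, 2)), h(f(2, 2), h(2, 2)))) = 1 + max(2, 2) = 3
depth(f(h(2, f(h(2, h(f(2, 2), 2)), h(2, 2))), f(h(h(2, 2), h(2, 2)), h(f(2, 2), h(2, 2))))) = 1 + max(5, 3) = 6

6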